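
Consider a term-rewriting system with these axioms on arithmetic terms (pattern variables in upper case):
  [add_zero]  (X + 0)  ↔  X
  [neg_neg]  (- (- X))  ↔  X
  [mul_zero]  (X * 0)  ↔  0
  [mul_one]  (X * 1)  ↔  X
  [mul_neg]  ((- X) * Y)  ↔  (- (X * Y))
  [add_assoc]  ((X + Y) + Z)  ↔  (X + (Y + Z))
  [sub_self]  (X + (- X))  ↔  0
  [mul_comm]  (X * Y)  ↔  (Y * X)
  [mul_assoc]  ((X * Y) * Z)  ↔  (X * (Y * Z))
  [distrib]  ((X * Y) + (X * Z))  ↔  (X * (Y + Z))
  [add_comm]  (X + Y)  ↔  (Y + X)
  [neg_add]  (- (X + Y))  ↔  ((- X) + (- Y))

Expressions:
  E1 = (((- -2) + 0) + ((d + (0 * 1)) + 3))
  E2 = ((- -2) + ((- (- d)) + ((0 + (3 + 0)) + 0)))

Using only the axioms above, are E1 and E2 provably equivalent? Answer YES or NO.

YES

1. [mul_one →] (0 * 1)  →  0;  E1 = (((- -2) + 0) + ((d + 0) + 3))
2. [add_zero →] (d + 0)  →  d;  E1 = (((- -2) + 0) + (d + 3))
3. [add_zero →] ((- -2) + 0)  →  (- -2);  E1 = ((- -2) + (d + 3))
4. [add_zero ←] 3  →  (3 + 0);  E1 = ((- -2) + (d + (3 + 0)))
5. [add_comm →] (3 + 0)  →  (0 + 3);  E1 = ((- -2) + (d + (0 + 3)))
6. [add_zero ←] (0 + 3)  →  ((0 + 3) + 0);  E1 = ((- -2) + (d + ((0 + 3) + 0)))
7. [neg_neg ←] d  →  (- (- d));  E1 = ((- -2) + ((- (- d)) + ((0 + 3) + 0)))
8. [add_zero ←] 3  →  (3 + 0);  this is E2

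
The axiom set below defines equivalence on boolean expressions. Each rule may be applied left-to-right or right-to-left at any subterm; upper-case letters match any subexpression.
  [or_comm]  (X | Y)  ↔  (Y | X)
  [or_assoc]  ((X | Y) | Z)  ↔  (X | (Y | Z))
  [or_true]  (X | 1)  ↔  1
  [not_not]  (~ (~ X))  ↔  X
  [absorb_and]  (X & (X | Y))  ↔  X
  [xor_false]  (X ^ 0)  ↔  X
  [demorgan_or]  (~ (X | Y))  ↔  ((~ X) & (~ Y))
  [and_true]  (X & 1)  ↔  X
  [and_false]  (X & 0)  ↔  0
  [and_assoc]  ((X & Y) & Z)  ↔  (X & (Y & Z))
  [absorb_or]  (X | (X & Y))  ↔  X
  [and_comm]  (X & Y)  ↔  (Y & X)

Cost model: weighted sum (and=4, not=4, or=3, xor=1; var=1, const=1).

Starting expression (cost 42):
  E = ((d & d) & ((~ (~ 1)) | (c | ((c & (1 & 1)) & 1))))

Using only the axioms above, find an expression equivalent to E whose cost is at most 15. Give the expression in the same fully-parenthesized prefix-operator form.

step 1: and_true (→) rewrites ((c & (1 & 1)) & 1) into (c & (1 & 1)), now ((d & d) & ((~ (~ 1)) | (c | (c & (1 & 1)))))
step 2: not_not (→) rewrites (~ (~ 1)) into 1, now ((d & d) & (1 | (c | (c & (1 & 1)))))
step 3: or_comm (→) rewrites (1 | (c | (c & (1 & 1)))) into ((c | (c & (1 & 1))) | 1), now ((d & d) & ((c | (c & (1 & 1))) | 1))
step 4: and_true (→) rewrites (1 & 1) into 1, now ((d & d) & ((c | (c & 1)) | 1))
step 5: absorb_or (→) rewrites (c | (c & 1)) into c, reaching cost 15 (bound 15)

((d & d) & (c | 1))   [cost 15]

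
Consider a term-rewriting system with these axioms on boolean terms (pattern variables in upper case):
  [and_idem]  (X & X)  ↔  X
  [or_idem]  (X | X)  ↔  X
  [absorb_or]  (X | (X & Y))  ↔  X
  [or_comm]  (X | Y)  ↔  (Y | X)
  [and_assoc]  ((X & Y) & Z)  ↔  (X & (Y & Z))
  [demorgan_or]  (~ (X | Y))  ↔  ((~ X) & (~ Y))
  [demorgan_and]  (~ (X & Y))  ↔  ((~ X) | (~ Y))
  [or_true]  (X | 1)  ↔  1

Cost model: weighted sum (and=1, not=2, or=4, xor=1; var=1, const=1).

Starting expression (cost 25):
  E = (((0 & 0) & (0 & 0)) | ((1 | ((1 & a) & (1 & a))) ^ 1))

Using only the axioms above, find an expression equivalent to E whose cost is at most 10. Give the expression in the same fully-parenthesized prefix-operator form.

((0 & 0) | (1 ^ 1))   [cost 10]

(1) ((0 & 0) & (0 & 0))  =[and_idem →]=  (0 & 0)    ⊢ ((0 & 0) | ((1 | ((1 & a) & (1 & a))) ^ 1))
(2) ((1 & a) & (1 & a))  =[and_idem →]=  (1 & a)    ⊢ ((0 & 0) | ((1 | (1 & a)) ^ 1))
(3) (1 | (1 & a))  =[absorb_or →]=  1    ⊢ cost 10, within 10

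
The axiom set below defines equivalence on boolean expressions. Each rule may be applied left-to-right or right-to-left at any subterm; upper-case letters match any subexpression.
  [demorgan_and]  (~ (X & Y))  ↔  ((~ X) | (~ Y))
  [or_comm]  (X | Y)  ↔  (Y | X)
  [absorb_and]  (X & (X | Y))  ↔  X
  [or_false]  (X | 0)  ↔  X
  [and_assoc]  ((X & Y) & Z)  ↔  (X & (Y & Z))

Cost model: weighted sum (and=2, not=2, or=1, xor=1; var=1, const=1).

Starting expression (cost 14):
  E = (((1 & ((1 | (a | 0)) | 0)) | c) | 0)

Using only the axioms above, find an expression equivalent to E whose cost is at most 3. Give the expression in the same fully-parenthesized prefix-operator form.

(1 | c)   [cost 3]

step 1: or_false (→) rewrites (a | 0) into a, now (((1 & ((1 | a) | 0)) | c) | 0)
step 2: or_false (→) rewrites (((1 & ((1 | a) | 0)) | c) | 0) into ((1 & ((1 | a) | 0)) | c)
step 3: or_false (→) rewrites ((1 | a) | 0) into (1 | a), now ((1 & (1 | a)) | c)
step 4: absorb_and (→) rewrites (1 & (1 | a)) into 1, reaching cost 3 (bound 3)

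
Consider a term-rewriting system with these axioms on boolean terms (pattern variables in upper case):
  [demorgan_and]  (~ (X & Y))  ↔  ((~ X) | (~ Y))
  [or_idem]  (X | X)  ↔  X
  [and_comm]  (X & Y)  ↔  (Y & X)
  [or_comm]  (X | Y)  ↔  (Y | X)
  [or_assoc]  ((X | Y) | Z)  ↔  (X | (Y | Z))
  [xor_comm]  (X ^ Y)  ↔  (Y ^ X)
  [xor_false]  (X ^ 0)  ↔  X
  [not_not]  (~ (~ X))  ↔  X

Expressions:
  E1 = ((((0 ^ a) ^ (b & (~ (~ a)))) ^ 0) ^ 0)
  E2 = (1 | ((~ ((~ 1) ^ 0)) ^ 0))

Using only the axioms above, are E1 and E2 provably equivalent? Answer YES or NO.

NO

All listed rules preserve value, hence provable equivalence implies equal values everywhere; look for a separating assignment.
a=0, b=0 gives E1 ↦ 0, E2 ↦ 1; values differ ⇒ not provably equivalent.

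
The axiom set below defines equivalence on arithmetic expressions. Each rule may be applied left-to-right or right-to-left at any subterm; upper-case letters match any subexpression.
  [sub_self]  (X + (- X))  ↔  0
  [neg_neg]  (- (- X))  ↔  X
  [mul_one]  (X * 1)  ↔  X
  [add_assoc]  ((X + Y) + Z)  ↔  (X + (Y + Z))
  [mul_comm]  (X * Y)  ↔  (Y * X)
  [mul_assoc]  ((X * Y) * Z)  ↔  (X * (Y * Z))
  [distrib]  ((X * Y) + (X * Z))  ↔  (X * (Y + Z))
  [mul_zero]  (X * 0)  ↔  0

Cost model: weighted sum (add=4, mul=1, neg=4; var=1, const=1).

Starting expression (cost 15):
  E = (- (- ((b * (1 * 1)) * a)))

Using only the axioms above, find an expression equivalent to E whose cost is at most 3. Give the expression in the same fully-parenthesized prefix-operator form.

(1) (1 * 1)  =[mul_one →]=  1    ⊢ (- (- ((b * 1) * a)))
(2) (- (- ((b * 1) * a)))  =[neg_neg →]=  ((b * 1) * a)
(3) (b * 1)  =[mul_one →]=  b    ⊢ cost 3, within 3

(b * a)   [cost 3]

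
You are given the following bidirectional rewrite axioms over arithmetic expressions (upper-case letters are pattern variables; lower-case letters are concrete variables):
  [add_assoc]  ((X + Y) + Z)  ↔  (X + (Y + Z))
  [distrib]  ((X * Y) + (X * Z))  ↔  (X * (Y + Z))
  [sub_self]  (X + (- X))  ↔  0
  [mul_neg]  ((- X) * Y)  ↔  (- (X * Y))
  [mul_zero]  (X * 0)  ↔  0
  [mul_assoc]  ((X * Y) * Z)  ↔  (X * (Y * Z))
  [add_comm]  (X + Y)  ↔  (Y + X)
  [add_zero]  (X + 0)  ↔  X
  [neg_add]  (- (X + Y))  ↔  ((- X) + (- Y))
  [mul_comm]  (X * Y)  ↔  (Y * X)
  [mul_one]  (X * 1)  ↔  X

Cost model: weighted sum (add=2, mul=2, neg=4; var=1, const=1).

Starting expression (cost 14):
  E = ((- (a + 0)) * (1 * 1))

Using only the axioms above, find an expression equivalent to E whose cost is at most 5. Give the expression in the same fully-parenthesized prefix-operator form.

(- a)   [cost 5]

(1) (a + 0)  =[add_zero →]=  a    ⊢ ((- a) * (1 * 1))
(2) (1 * 1)  =[mul_one →]=  1    ⊢ ((- a) * 1)
(3) ((- a) * 1)  =[mul_neg →]=  (- (a * 1))
(4) (a * 1)  =[mul_one →]=  a    ⊢ cost 5, within 5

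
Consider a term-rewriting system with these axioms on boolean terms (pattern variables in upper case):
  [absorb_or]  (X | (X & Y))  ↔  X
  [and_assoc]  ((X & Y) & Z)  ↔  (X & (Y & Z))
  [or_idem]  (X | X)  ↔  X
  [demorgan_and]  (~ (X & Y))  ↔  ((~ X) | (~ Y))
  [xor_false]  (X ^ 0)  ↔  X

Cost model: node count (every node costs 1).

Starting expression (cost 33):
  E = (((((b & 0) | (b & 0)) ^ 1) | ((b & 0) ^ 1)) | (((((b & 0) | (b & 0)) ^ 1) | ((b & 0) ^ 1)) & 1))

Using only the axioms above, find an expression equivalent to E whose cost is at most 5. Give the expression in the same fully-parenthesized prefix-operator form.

1. [absorb_or →] (((((b & 0) | (b & 0)) ^ 1) | ((b & 0) ^ 1)) | (((((b & 0) | (b & 0)) ^ 1) | ((b & 0) ^ 1)) & 1))  →  ((((b & 0) | (b & 0)) ^ 1) | ((b & 0) ^ 1))
2. [or_idem →] ((b & 0) | (b & 0))  →  (b & 0);  E = (((b & 0) ^ 1) | ((b & 0) ^ 1))
3. [or_idem →] (((b & 0) ^ 1) | ((b & 0) ^ 1))  →  ((b & 0) ^ 1);  cost 5 ≤ 5, done

((b & 0) ^ 1)   [cost 5]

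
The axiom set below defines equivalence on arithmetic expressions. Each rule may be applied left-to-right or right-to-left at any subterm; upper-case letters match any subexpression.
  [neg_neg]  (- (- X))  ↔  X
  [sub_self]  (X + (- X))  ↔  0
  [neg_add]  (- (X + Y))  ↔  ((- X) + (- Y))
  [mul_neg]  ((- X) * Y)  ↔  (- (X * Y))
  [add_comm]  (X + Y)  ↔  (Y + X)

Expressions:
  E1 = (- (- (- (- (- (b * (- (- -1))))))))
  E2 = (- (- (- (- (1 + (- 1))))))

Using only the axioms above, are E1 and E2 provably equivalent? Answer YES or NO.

The axioms are sound identities: if E1 ↔* E2 then E1 and E2 evaluate identically under any assignment.
Under b=1: E1 evaluates to 1, E2 to 0. Distinct ⇒ no rewrite sequence connects them.

NO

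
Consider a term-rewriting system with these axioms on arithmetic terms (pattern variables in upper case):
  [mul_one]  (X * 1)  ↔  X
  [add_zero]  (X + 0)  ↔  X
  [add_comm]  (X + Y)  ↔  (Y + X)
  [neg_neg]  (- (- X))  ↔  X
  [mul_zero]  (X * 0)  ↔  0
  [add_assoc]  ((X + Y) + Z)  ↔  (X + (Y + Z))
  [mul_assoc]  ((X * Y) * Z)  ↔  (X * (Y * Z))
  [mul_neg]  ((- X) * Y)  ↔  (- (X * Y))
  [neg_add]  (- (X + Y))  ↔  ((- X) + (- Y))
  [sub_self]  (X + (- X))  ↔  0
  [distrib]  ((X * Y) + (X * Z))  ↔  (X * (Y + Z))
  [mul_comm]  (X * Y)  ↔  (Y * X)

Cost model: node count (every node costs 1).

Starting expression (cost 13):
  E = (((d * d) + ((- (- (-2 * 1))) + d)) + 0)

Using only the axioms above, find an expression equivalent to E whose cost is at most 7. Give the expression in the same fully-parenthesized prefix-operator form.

((d * d) + (-2 + d))   [cost 7]

(1) (((d * d) + ((- (- (-2 * 1))) + d)) + 0)  =[add_zero →]=  ((d * d) + ((- (- (-2 * 1))) + d))
(2) (-2 * 1)  =[mul_one →]=  -2    ⊢ ((d * d) + ((- (- -2)) + d))
(3) (- (- -2))  =[neg_neg →]=  -2    ⊢ cost 7, within 7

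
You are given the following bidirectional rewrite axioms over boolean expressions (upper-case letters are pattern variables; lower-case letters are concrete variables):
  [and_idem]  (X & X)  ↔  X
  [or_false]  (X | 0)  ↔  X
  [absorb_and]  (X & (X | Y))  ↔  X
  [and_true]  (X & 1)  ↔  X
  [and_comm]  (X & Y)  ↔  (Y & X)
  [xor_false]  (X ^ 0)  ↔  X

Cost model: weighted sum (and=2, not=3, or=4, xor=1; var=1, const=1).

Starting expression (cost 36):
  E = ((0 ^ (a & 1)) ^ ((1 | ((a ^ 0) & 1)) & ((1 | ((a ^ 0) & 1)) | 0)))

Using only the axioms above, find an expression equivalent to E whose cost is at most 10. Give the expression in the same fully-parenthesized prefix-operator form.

1. [absorb_and →] ((1 | ((a ^ 0) & 1)) & ((1 | ((a ^ 0) & 1)) | 0))  →  (1 | ((a ^ 0) & 1));  E = ((0 ^ (a & 1)) ^ (1 | ((a ^ 0) & 1)))
2. [and_true →] (a & 1)  →  a;  E = ((0 ^ a) ^ (1 | ((a ^ 0) & 1)))
3. [and_true →] ((a ^ 0) & 1)  →  (a ^ 0);  E = ((0 ^ a) ^ (1 | (a ^ 0)))
4. [xor_false →] (a ^ 0)  →  a;  cost 10 ≤ 10, done

((0 ^ a) ^ (1 | a))   [cost 10]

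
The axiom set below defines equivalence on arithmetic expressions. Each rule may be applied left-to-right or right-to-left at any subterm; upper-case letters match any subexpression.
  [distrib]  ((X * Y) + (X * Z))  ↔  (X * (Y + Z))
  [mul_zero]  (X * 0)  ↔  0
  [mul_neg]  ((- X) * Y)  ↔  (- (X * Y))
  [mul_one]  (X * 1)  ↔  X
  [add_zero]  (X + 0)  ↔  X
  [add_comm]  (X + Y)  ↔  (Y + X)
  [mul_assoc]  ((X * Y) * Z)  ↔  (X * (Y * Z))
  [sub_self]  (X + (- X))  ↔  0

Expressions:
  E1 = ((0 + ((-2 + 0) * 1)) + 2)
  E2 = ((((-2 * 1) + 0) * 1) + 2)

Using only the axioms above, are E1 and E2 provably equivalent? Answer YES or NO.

step 1: add_zero (→) rewrites (-2 + 0) into -2, now ((0 + (-2 * 1)) + 2)
step 2: add_comm (→) rewrites (0 + (-2 * 1)) into ((-2 * 1) + 0), now (((-2 * 1) + 0) + 2)
step 3: mul_one (←) rewrites ((-2 * 1) + 0) into (((-2 * 1) + 0) * 1), which is E2

YES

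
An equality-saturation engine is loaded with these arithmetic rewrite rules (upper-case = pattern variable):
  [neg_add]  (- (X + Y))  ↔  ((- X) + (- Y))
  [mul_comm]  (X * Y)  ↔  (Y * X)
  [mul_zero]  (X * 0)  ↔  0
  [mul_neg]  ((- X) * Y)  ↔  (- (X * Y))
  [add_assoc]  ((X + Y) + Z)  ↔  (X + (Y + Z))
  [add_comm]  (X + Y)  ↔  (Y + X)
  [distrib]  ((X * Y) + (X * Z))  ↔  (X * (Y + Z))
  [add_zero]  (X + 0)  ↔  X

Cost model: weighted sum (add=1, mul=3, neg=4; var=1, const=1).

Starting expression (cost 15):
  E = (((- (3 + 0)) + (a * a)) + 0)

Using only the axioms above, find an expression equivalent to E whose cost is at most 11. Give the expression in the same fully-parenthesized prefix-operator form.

((- 3) + (a * a))   [cost 11]

1. [add_assoc →] (((- (3 + 0)) + (a * a)) + 0)  →  ((- (3 + 0)) + ((a * a) + 0))
2. [add_zero →] ((a * a) + 0)  →  (a * a);  E = ((- (3 + 0)) + (a * a))
3. [add_zero →] (3 + 0)  →  3;  cost 11 ≤ 11, done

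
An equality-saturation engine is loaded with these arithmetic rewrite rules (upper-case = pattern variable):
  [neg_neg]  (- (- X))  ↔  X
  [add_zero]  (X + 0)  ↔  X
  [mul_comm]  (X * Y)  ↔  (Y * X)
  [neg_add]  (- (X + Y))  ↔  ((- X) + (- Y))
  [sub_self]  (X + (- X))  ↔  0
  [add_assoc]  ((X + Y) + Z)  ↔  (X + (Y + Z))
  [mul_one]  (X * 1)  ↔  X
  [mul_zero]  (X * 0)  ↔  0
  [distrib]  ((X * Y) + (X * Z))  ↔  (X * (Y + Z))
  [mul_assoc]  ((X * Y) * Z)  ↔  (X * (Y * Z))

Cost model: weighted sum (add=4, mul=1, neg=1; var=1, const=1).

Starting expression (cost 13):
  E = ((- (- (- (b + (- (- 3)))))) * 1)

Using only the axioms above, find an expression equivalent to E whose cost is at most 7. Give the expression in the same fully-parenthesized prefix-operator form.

(- (b + 3))   [cost 7]

(1) (- (- 3))  =[neg_neg →]=  3    ⊢ ((- (- (- (b + 3)))) * 1)
(2) ((- (- (- (b + 3)))) * 1)  =[mul_one →]=  (- (- (- (b + 3))))
(3) (- (- (- (b + 3))))  =[neg_neg →]=  (- (b + 3))    ⊢ cost 7, within 7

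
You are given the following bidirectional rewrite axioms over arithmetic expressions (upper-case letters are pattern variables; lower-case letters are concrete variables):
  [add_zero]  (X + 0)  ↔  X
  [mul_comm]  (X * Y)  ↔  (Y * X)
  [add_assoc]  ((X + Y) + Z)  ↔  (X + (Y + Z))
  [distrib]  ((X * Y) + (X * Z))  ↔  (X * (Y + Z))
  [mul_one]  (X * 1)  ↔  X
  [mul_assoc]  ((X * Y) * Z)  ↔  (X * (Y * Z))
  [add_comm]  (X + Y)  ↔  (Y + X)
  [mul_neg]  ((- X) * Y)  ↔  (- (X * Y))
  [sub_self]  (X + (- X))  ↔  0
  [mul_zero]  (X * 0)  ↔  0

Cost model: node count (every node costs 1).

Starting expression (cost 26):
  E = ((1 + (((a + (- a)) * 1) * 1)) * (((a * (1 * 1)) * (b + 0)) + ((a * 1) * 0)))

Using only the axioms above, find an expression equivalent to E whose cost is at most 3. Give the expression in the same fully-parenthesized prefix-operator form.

1. [mul_one →] ((a + (- a)) * 1)  →  (a + (- a));  E = ((1 + ((a + (- a)) * 1)) * (((a * (1 * 1)) * (b + 0)) + ((a * 1) * 0)))
2. [sub_self →] (a + (- a))  →  0;  E = ((1 + (0 * 1)) * (((a * (1 * 1)) * (b + 0)) + ((a * 1) * 0)))
3. [mul_one →] (0 * 1)  →  0;  E = ((1 + 0) * (((a * (1 * 1)) * (b + 0)) + ((a * 1) * 0)))
4. [mul_one →] (1 * 1)  →  1;  E = ((1 + 0) * (((a * 1) * (b + 0)) + ((a * 1) * 0)))
5. [add_zero →] (b + 0)  →  b;  E = ((1 + 0) * (((a * 1) * b) + ((a * 1) * 0)))
6. [add_zero →] (1 + 0)  →  1;  E = (1 * (((a * 1) * b) + ((a * 1) * 0)))
7. [mul_one →] (a * 1)  →  a;  E = (1 * (((a * 1) * b) + (a * 0)))
8. [mul_comm →] ((a * 1) * b)  →  (b * (a * 1));  E = (1 * ((b * (a * 1)) + (a * 0)))
9. [mul_zero →] (a * 0)  →  0;  E = (1 * ((b * (a * 1)) + 0))
10. [mul_one →] (a * 1)  →  a;  E = (1 * ((b * a) + 0))
11. [add_zero →] ((b * a) + 0)  →  (b * a);  E = (1 * (b * a))
12. [mul_comm →] (1 * (b * a))  →  ((b * a) * 1)
13. [mul_assoc →] ((b * a) * 1)  →  (b * (a * 1))
14. [mul_one →] (a * 1)  →  a;  cost 3 ≤ 3, done

(b * a)   [cost 3]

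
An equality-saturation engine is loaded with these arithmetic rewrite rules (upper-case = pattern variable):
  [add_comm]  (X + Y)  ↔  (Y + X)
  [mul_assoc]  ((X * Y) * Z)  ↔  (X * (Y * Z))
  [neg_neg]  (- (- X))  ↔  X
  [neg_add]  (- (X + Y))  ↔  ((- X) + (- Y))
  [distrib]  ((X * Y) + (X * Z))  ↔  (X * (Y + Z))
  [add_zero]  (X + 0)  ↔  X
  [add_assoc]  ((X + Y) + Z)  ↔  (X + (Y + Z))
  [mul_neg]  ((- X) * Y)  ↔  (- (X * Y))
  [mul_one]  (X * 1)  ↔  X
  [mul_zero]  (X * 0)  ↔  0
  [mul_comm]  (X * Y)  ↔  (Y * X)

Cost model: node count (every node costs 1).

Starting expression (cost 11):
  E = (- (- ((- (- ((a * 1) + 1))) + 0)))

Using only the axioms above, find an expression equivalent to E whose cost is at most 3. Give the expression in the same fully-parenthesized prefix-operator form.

step 1: neg_neg (→) rewrites (- (- ((a * 1) + 1))) into ((a * 1) + 1), now (- (- (((a * 1) + 1) + 0)))
step 2: neg_neg (→) rewrites (- (- (((a * 1) + 1) + 0))) into (((a * 1) + 1) + 0)
step 3: mul_one (→) rewrites (a * 1) into a, now ((a + 1) + 0)
step 4: add_zero (→) rewrites ((a + 1) + 0) into (a + 1), reaching cost 3 (bound 3)

(a + 1)   [cost 3]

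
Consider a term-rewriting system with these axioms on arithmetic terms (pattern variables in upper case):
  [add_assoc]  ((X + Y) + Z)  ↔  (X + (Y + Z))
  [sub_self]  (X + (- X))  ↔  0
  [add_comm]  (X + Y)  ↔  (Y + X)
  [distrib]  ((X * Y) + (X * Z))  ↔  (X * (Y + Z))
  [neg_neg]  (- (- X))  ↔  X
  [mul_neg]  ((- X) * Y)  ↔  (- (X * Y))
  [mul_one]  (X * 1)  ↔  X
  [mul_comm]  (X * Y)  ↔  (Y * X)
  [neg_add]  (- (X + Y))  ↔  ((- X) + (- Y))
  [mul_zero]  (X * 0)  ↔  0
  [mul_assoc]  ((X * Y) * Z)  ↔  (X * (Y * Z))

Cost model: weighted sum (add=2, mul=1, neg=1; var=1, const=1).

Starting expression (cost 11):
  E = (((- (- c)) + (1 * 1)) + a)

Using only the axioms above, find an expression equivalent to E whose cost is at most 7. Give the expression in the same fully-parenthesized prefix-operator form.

((1 + c) + a)   [cost 7]

step 1: mul_one (→) rewrites (1 * 1) into 1, now (((- (- c)) + 1) + a)
step 2: add_comm (→) rewrites ((- (- c)) + 1) into (1 + (- (- c))), now ((1 + (- (- c))) + a)
step 3: neg_neg (→) rewrites (- (- c)) into c, reaching cost 7 (bound 7)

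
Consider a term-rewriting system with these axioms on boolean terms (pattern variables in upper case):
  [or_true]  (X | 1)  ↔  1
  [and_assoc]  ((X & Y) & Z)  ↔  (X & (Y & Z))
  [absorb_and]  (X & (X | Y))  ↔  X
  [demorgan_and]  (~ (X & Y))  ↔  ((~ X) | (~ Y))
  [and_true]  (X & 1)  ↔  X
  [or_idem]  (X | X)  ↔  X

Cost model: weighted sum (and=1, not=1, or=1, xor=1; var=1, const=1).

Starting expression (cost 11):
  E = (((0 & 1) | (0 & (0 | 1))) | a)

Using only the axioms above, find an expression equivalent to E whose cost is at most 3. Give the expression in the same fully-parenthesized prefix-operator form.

(0 | a)   [cost 3]

(1) (0 | 1)  =[or_true →]=  1    ⊢ (((0 & 1) | (0 & 1)) | a)
(2) ((0 & 1) | (0 & 1))  =[or_idem →]=  (0 & 1)    ⊢ ((0 & 1) | a)
(3) (0 & 1)  =[and_true →]=  0    ⊢ cost 3, within 3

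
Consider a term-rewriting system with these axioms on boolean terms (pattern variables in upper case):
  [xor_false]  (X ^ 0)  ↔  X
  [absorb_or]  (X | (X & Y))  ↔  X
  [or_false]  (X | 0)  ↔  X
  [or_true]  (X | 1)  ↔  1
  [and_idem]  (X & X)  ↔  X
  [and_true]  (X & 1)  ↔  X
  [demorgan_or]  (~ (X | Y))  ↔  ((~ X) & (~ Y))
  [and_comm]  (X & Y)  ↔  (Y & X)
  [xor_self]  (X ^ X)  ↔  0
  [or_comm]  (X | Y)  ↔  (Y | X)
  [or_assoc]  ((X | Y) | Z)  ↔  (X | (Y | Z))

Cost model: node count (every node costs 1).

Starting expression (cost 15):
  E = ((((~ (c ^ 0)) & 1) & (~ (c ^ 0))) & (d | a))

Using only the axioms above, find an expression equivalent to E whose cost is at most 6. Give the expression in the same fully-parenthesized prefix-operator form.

((~ c) & (d | a))   [cost 6]

(1) ((~ (c ^ 0)) & 1)  =[and_true →]=  (~ (c ^ 0))    ⊢ (((~ (c ^ 0)) & (~ (c ^ 0))) & (d | a))
(2) ((~ (c ^ 0)) & (~ (c ^ 0)))  =[and_idem →]=  (~ (c ^ 0))    ⊢ ((~ (c ^ 0)) & (d | a))
(3) (c ^ 0)  =[xor_false →]=  c    ⊢ cost 6, within 6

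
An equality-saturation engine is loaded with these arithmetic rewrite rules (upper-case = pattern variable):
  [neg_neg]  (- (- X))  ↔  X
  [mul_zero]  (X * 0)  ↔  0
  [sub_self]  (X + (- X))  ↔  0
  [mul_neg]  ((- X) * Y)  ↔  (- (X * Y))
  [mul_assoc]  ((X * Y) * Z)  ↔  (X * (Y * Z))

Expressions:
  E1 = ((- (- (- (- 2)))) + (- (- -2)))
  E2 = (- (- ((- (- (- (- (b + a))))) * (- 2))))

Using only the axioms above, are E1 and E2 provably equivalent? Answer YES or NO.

NO

The axioms are sound identities: if E1 ↔* E2 then E1 and E2 evaluate identically under any assignment.
Under a=0, b=1: E1 evaluates to 0, E2 to -2. Distinct ⇒ no rewrite sequence connects them.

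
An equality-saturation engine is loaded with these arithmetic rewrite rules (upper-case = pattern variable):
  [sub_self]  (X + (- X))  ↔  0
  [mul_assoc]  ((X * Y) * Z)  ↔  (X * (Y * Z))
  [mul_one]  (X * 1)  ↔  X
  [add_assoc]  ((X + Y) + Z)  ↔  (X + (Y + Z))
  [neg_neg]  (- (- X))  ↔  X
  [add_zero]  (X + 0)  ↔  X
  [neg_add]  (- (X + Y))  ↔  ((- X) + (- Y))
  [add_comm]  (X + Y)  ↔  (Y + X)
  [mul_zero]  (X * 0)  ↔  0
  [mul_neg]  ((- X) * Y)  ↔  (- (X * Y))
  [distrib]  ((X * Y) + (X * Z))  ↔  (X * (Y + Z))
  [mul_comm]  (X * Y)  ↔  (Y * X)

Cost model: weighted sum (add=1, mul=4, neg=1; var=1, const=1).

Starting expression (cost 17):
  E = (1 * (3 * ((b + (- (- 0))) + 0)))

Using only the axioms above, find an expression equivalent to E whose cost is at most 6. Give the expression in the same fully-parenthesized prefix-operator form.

(3 * b)   [cost 6]

step 1: add_zero (→) rewrites ((b + (- (- 0))) + 0) into (b + (- (- 0))), now (1 * (3 * (b + (- (- 0)))))
step 2: neg_neg (→) rewrites (- (- 0)) into 0, now (1 * (3 * (b + 0)))
step 3: add_zero (→) rewrites (b + 0) into b, now (1 * (3 * b))
step 4: mul_comm (→) rewrites (1 * (3 * b)) into ((3 * b) * 1)
step 5: mul_one (→) rewrites ((3 * b) * 1) into (3 * b), reaching cost 6 (bound 6)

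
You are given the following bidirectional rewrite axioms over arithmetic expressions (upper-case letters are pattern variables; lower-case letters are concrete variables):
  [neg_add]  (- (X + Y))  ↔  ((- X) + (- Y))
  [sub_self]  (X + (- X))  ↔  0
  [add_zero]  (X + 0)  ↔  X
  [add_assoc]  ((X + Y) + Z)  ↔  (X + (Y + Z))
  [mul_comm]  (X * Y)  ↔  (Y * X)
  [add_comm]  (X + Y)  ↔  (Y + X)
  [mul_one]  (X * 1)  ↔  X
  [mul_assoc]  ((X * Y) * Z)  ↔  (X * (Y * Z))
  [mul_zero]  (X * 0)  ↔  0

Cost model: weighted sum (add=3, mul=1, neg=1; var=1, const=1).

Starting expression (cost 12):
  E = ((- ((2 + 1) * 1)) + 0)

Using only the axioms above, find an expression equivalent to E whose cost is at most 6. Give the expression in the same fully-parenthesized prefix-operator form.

(- (2 + 1))   [cost 6]

step 1: mul_one (→) rewrites ((2 + 1) * 1) into (2 + 1), now ((- (2 + 1)) + 0)
step 2: add_zero (→) rewrites ((- (2 + 1)) + 0) into (- (2 + 1)), reaching cost 6 (bound 6)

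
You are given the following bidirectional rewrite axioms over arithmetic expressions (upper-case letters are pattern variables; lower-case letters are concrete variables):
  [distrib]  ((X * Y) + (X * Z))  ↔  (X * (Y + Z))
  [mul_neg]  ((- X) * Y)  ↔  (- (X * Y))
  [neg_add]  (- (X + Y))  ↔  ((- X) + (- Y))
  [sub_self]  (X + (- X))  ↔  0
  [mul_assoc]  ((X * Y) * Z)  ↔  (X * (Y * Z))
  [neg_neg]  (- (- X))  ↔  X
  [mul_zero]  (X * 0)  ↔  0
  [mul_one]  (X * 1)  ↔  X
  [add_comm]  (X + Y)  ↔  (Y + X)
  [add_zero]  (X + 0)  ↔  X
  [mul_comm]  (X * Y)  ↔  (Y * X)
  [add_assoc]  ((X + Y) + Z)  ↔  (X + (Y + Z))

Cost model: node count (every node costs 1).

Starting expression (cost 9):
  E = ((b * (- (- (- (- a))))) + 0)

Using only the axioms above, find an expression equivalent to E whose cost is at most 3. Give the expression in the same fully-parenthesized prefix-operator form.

(1) (- (- (- (- a))))  =[neg_neg →]=  (- (- a))    ⊢ ((b * (- (- a))) + 0)
(2) (- (- a))  =[neg_neg →]=  a    ⊢ ((b * a) + 0)
(3) ((b * a) + 0)  =[add_zero →]=  (b * a)    ⊢ cost 3, within 3

(b * a)   [cost 3]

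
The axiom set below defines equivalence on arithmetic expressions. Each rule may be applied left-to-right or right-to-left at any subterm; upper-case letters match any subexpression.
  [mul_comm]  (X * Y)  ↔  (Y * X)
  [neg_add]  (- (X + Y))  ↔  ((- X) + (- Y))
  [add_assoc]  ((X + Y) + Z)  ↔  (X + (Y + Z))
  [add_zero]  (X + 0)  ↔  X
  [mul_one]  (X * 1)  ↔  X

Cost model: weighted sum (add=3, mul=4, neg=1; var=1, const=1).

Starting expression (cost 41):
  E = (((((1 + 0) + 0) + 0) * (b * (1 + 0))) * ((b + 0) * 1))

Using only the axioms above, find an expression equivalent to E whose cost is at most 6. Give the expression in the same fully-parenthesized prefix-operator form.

(1) (((1 + 0) + 0) + 0)  =[add_zero →]=  ((1 + 0) + 0)    ⊢ ((((1 + 0) + 0) * (b * (1 + 0))) * ((b + 0) * 1))
(2) (b + 0)  =[add_zero →]=  b    ⊢ ((((1 + 0) + 0) * (b * (1 + 0))) * (b * 1))
(3) ((1 + 0) + 0)  =[add_zero →]=  (1 + 0)    ⊢ (((1 + 0) * (b * (1 + 0))) * (b * 1))
(4) ((1 + 0) * (b * (1 + 0)))  =[mul_comm →]=  ((b * (1 + 0)) * (1 + 0))    ⊢ (((b * (1 + 0)) * (1 + 0)) * (b * 1))
(5) (1 + 0)  =[add_zero →]=  1    ⊢ (((b * (1 + 0)) * 1) * (b * 1))
(6) (b * 1)  =[mul_one →]=  b    ⊢ (((b * (1 + 0)) * 1) * b)
(7) (1 + 0)  =[add_zero →]=  1    ⊢ (((b * 1) * 1) * b)
(8) ((b * 1) * 1)  =[mul_one →]=  (b * 1)    ⊢ ((b * 1) * b)
(9) (b * 1)  =[mul_one →]=  b    ⊢ cost 6, within 6

(b * b)   [cost 6]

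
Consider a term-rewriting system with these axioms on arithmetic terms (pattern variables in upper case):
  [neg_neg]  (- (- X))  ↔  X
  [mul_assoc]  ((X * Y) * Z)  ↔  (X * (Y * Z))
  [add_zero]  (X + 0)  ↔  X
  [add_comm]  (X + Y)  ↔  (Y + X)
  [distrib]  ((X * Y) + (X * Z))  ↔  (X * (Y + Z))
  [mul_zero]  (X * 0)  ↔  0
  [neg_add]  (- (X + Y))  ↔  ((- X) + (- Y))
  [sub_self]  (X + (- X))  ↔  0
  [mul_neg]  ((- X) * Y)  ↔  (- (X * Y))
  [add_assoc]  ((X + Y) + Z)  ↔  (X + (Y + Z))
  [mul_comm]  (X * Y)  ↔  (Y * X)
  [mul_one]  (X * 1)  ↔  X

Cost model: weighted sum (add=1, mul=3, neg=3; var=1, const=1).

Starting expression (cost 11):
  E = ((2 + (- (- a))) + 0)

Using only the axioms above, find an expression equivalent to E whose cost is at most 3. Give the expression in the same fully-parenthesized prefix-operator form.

1. [neg_neg →] (- (- a))  →  a;  E = ((2 + a) + 0)
2. [add_comm →] (2 + a)  →  (a + 2);  E = ((a + 2) + 0)
3. [add_zero →] ((a + 2) + 0)  →  (a + 2);  cost 3 ≤ 3, done

(a + 2)   [cost 3]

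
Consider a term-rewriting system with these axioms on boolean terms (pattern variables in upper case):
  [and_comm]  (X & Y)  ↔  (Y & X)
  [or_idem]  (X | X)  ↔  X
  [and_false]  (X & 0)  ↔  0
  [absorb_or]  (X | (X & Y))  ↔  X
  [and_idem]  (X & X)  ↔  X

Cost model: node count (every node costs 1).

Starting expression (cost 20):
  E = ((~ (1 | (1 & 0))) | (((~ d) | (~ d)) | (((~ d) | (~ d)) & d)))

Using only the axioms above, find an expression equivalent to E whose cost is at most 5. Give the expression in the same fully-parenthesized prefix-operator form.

(1) (((~ d) | (~ d)) | (((~ d) | (~ d)) & d))  =[absorb_or →]=  ((~ d) | (~ d))    ⊢ ((~ (1 | (1 & 0))) | ((~ d) | (~ d)))
(2) ((~ d) | (~ d))  =[or_idem →]=  (~ d)    ⊢ ((~ (1 | (1 & 0))) | (~ d))
(3) (1 | (1 & 0))  =[absorb_or →]=  1    ⊢ cost 5, within 5

((~ 1) | (~ d))   [cost 5]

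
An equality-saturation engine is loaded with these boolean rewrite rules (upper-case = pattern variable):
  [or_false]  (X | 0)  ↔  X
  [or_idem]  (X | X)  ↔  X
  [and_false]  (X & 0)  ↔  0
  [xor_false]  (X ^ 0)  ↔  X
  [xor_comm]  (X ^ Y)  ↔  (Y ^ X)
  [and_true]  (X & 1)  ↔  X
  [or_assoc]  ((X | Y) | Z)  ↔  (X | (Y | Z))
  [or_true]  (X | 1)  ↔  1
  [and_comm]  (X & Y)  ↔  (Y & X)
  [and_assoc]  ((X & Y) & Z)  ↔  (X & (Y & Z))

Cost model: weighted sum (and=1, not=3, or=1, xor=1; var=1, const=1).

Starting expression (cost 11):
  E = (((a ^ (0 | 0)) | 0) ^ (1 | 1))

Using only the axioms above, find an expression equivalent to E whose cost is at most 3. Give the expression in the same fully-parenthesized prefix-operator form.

1. [or_false →] ((a ^ (0 | 0)) | 0)  →  (a ^ (0 | 0));  E = ((a ^ (0 | 0)) ^ (1 | 1))
2. [or_idem →] (0 | 0)  →  0;  E = ((a ^ 0) ^ (1 | 1))
3. [xor_false →] (a ^ 0)  →  a;  E = (a ^ (1 | 1))
4. [or_true →] (1 | 1)  →  1;  cost 3 ≤ 3, done

(a ^ 1)   [cost 3]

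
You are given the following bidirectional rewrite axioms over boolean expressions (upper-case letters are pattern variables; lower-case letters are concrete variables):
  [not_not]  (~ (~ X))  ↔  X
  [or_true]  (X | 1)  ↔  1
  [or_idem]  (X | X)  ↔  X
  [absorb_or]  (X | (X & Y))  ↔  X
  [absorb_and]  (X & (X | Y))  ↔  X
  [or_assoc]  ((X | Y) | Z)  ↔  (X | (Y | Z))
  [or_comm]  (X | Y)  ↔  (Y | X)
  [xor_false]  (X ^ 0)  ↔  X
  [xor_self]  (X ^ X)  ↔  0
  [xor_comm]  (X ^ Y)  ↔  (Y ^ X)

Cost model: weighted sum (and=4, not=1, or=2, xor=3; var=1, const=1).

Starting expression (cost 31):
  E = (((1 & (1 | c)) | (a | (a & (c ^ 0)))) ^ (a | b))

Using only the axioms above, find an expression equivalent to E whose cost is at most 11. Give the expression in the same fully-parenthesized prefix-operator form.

((1 | a) ^ (a | b))   [cost 11]

1. [xor_false →] (c ^ 0)  →  c;  E = (((1 & (1 | c)) | (a | (a & c))) ^ (a | b))
2. [absorb_or →] (a | (a & c))  →  a;  E = (((1 & (1 | c)) | a) ^ (a | b))
3. [absorb_and →] (1 & (1 | c))  →  1;  cost 11 ≤ 11, done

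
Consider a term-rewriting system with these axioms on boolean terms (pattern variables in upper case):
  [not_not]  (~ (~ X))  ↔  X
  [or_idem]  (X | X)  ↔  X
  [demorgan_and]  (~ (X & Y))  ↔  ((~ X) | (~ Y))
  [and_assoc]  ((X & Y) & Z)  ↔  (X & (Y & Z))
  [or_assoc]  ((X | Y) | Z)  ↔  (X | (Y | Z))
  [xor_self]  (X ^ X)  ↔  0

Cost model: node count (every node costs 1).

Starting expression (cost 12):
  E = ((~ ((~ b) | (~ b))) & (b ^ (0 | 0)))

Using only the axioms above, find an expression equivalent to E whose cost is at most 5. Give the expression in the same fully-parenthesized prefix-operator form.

(b & (b ^ 0))   [cost 5]

(1) ((~ b) | (~ b))  =[or_idem →]=  (~ b)    ⊢ ((~ (~ b)) & (b ^ (0 | 0)))
(2) (0 | 0)  =[or_idem →]=  0    ⊢ ((~ (~ b)) & (b ^ 0))
(3) (~ (~ b))  =[not_not →]=  b    ⊢ cost 5, within 5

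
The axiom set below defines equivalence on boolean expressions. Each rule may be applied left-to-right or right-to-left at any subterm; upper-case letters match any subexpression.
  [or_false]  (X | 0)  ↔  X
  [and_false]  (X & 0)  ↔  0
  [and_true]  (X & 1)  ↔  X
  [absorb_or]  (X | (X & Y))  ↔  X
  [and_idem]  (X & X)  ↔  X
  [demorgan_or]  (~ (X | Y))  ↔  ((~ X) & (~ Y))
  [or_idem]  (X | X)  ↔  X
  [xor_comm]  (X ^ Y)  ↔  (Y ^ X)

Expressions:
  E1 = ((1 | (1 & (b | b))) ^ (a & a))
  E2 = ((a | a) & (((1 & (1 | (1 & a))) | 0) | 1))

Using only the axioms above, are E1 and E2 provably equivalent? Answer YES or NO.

The axioms are sound identities: if E1 ↔* E2 then E1 and E2 evaluate identically under any assignment.
Under a=0, b=0: E1 evaluates to 1, E2 to 0. Distinct ⇒ no rewrite sequence connects them.

NO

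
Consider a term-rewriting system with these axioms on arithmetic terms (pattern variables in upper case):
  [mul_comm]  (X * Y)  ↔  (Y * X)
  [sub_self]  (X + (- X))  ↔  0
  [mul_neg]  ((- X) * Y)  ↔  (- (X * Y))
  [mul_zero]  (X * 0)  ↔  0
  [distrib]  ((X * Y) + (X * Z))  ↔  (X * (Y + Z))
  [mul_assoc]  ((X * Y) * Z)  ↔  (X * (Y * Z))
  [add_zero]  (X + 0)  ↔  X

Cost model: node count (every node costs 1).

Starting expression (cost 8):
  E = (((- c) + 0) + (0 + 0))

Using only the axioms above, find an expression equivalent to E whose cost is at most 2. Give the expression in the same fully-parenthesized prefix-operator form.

(1) (0 + 0)  =[add_zero →]=  0    ⊢ (((- c) + 0) + 0)
(2) (((- c) + 0) + 0)  =[add_zero →]=  ((- c) + 0)
(3) ((- c) + 0)  =[add_zero →]=  (- c)    ⊢ cost 2, within 2

(- c)   [cost 2]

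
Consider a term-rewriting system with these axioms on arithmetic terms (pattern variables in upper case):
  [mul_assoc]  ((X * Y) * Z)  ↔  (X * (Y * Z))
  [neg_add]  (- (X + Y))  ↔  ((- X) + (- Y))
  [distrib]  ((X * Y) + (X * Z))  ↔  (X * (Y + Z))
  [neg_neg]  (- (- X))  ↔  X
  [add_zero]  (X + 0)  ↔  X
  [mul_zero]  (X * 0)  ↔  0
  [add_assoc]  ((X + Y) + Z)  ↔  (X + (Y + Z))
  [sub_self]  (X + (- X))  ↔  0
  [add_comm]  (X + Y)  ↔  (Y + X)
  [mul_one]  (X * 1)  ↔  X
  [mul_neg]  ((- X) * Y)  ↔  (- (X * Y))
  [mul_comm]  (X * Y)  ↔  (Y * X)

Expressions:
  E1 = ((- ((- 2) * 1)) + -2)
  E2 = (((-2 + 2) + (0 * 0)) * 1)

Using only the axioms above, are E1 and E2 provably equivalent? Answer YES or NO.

YES

1. [mul_one →] ((- 2) * 1)  →  (- 2);  E1 = ((- (- 2)) + -2)
2. [neg_neg →] (- (- 2))  →  2;  E1 = (2 + -2)
3. [add_comm →] (2 + -2)  →  (-2 + 2)
4. [mul_one ←] (-2 + 2)  →  ((-2 + 2) * 1)
5. [add_zero ←] (-2 + 2)  →  ((-2 + 2) + 0);  E1 = (((-2 + 2) + 0) * 1)
6. [mul_zero ←] 0  →  (0 * 0);  this is E2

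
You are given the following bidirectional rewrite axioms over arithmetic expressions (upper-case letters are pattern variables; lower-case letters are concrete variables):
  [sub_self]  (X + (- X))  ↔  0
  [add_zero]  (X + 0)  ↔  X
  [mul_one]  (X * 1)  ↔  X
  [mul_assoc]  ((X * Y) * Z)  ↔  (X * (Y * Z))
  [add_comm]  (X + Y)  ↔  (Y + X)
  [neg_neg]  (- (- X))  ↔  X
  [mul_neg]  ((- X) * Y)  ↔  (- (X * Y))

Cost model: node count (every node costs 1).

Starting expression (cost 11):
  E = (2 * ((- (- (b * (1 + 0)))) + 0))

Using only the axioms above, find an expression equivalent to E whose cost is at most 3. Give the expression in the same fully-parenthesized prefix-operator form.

1. [add_zero →] (1 + 0)  →  1;  E = (2 * ((- (- (b * 1))) + 0))
2. [mul_one →] (b * 1)  →  b;  E = (2 * ((- (- b)) + 0))
3. [neg_neg →] (- (- b))  →  b;  E = (2 * (b + 0))
4. [add_zero →] (b + 0)  →  b;  cost 3 ≤ 3, done

(2 * b)   [cost 3]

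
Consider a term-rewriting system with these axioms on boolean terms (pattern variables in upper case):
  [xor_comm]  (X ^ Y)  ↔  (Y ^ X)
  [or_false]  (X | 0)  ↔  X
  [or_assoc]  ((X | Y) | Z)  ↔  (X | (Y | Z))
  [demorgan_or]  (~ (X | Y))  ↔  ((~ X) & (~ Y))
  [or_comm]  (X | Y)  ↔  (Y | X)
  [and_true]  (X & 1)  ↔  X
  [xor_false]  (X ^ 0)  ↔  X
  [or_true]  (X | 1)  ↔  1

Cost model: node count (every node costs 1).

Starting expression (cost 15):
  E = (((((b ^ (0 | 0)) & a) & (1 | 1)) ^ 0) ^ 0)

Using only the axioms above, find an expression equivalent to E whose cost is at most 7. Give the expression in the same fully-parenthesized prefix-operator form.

((b & a) & (1 | 1))   [cost 7]

(1) (((((b ^ (0 | 0)) & a) & (1 | 1)) ^ 0) ^ 0)  =[xor_false →]=  ((((b ^ (0 | 0)) & a) & (1 | 1)) ^ 0)
(2) ((((b ^ (0 | 0)) & a) & (1 | 1)) ^ 0)  =[xor_false →]=  (((b ^ (0 | 0)) & a) & (1 | 1))
(3) (0 | 0)  =[or_false →]=  0    ⊢ (((b ^ 0) & a) & (1 | 1))
(4) (b ^ 0)  =[xor_false →]=  b    ⊢ cost 7, within 7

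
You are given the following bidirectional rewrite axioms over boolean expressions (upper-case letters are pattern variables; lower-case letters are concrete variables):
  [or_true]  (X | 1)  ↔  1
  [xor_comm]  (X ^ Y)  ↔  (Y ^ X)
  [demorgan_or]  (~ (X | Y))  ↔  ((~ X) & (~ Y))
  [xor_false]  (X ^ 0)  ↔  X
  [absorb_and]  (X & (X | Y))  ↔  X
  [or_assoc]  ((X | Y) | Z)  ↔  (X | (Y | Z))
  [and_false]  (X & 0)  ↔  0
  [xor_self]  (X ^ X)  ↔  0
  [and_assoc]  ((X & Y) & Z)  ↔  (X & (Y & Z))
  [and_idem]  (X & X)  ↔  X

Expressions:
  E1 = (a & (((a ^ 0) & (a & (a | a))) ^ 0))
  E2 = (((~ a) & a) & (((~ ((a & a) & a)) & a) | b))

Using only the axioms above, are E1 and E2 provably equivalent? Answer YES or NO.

Every axiom is a valid identity, so a rewrite proof would force E1 and E2 to agree under every assignment.
At a=1, b=0: E1 = 1 but E2 = 0; they differ, so no derivation exists.

NO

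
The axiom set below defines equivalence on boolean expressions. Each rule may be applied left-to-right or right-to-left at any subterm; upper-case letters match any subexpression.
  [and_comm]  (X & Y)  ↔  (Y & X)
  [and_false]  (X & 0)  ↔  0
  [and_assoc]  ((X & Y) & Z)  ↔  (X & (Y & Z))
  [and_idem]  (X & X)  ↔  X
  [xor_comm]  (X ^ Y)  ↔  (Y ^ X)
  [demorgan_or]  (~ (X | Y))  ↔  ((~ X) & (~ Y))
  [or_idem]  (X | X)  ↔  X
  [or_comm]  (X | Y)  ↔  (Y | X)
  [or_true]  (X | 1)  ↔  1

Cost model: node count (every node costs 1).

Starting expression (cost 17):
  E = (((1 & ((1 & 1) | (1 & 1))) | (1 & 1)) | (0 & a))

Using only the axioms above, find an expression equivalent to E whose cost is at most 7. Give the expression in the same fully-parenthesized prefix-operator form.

step 1: or_idem (→) rewrites ((1 & 1) | (1 & 1)) into (1 & 1), now (((1 & (1 & 1)) | (1 & 1)) | (0 & a))
step 2: and_idem (→) rewrites (1 & 1) into 1, now (((1 & 1) | (1 & 1)) | (0 & a))
step 3: or_idem (→) rewrites ((1 & 1) | (1 & 1)) into (1 & 1), reaching cost 7 (bound 7)

((1 & 1) | (0 & a))   [cost 7]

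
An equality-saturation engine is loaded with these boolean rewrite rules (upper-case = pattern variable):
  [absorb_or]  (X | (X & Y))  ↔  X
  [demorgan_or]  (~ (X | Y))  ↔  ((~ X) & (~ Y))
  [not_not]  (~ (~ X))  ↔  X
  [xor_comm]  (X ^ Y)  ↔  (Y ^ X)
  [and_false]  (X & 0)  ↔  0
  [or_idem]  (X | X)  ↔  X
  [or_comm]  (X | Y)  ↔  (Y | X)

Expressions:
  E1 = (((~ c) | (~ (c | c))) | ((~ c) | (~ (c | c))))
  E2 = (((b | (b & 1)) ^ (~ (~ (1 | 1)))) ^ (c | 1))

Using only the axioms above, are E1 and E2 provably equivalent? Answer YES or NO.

The axioms are sound identities: if E1 ↔* E2 then E1 and E2 evaluate identically under any assignment.
Under b=0, c=0: E1 evaluates to 1, E2 to 0. Distinct ⇒ no rewrite sequence connects them.

NO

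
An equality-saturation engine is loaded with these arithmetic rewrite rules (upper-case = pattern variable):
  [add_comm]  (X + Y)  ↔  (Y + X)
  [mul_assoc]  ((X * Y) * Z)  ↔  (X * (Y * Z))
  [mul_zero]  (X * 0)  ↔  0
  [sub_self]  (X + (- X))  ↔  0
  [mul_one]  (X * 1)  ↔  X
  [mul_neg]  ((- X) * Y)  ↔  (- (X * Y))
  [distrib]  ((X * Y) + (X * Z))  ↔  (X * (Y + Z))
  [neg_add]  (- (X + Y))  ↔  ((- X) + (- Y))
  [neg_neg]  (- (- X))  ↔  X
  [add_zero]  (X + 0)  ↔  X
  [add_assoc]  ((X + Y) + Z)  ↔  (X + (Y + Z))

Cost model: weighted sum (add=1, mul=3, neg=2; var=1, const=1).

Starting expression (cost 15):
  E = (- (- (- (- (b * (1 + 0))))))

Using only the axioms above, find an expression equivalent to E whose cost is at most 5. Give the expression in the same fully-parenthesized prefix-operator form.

step 1: neg_neg (→) rewrites (- (- (- (b * (1 + 0))))) into (- (b * (1 + 0))), now (- (- (b * (1 + 0))))
step 2: neg_neg (→) rewrites (- (- (b * (1 + 0)))) into (b * (1 + 0))
step 3: add_zero (→) rewrites (1 + 0) into 1, reaching cost 5 (bound 5)

(b * 1)   [cost 5]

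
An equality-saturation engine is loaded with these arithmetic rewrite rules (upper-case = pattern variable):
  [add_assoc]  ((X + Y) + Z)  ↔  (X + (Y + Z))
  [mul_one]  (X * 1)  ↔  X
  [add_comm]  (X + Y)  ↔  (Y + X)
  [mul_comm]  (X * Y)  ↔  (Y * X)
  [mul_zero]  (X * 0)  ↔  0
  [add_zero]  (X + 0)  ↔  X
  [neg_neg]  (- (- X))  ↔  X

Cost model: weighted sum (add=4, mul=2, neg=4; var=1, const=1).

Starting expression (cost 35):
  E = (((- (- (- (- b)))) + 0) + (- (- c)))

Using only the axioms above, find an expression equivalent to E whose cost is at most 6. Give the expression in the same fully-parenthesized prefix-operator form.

(b + c)   [cost 6]

step 1: neg_neg (→) rewrites (- (- (- (- b)))) into (- (- b)), now (((- (- b)) + 0) + (- (- c)))
step 2: neg_neg (→) rewrites (- (- b)) into b, now ((b + 0) + (- (- c)))
step 3: neg_neg (→) rewrites (- (- c)) into c, now ((b + 0) + c)
step 4: add_zero (→) rewrites (b + 0) into b, reaching cost 6 (bound 6)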